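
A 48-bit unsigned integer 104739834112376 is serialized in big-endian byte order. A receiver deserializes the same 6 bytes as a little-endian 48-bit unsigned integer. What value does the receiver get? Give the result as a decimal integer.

132120100225631

104739834112376 in 48-bit hexadecimal is 0x5F42A49B2978.
Stored big-endian, the bytes at ascending addresses are 5F 42 A4 9B 29 78.
Read back as little-endian, the first byte is least significant, giving 0x78299BA4425F.
0x78299BA4425F = 132120100225631.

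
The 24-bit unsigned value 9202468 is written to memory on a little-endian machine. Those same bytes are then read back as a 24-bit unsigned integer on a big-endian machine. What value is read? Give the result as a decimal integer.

2386828

9202468 in 24-bit hexadecimal is 0x8C6B24.
Stored little-endian, the bytes at ascending addresses are 24 6B 8C.
Read back as big-endian, the last byte is least significant, giving 0x246B8C.
0x246B8C = 2386828.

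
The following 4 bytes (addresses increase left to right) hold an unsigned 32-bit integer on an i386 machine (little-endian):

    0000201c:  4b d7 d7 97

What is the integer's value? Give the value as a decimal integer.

2547504971

Little-endian: lowest address holds the least-significant byte.
Reassemble most-significant byte first: 97 D7 D7 4B → 0x97D7D74B.
0x97D7D74B = 2547504971.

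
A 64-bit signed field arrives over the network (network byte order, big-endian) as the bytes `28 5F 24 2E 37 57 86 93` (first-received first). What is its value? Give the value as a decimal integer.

In big-endian order the high byte comes first in memory.
The bytes are already most-significant first: 0x285F242E37578693.
0x285F242E37578693 = 2909083665220208275.

2909083665220208275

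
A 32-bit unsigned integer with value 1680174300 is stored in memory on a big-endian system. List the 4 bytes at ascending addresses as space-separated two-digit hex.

1680174300 in hexadecimal, padded to 32 bits, is 0x64256CDC.
Split into bytes (most-significant first): 64 25 6C DC.
Big-endian: lowest address holds the most-significant byte.
So the memory order matches the most-significant-first order: 64 25 6C DC.

64 25 6C DC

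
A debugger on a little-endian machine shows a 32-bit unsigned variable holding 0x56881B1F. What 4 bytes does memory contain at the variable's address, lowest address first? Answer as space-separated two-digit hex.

Split into bytes (most-significant first): 56 88 1B 1F.
In little-endian order the low byte comes first in memory.
So at ascending addresses the bytes are 1F 1B 88 56.

1F 1B 88 56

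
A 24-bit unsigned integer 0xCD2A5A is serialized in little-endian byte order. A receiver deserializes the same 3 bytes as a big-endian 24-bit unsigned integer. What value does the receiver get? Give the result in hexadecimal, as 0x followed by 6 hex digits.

0x5A2ACD

Stored little-endian, the bytes at ascending addresses are 5A 2A CD.
Read back as big-endian, the last byte is least significant, giving 0x5A2ACD.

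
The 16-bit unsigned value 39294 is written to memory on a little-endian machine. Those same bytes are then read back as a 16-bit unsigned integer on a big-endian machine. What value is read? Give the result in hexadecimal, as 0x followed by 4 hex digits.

39294 in 16-bit hexadecimal is 0x997E.
Stored little-endian, the bytes at ascending addresses are 7E 99.
Read back as big-endian, the last byte is least significant, giving 0x7E99.

0x7E99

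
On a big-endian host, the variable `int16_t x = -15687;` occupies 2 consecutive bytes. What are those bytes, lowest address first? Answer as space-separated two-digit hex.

C2 B9

Two's complement of -15687 in 16 bits: 15687 = 0x3D47; invert → 0xC2B8; add 1 → 0xC2B9.
Split into bytes (most-significant first): C2 B9.
Big-endian stores the most-significant byte at the lowest address.
So the memory order matches the most-significant-first order: C2 B9.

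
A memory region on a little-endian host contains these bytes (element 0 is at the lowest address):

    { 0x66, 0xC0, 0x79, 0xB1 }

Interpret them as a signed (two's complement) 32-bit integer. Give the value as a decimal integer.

Little-endian: lowest address holds the least-significant byte.
Reassemble most-significant byte first: B1 79 C0 66 → 0xB179C066.
Top bit is set, so as a signed 32-bit value this is 0xB179C066 − 2^32 = -1317420954.

-1317420954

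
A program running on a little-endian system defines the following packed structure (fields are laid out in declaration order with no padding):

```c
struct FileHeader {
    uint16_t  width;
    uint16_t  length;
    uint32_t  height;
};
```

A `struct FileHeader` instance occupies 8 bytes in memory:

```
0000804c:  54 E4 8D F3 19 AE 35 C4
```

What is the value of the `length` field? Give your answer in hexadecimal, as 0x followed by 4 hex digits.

`length` follows `width` (2 bytes), so it starts at byte offset 2 and occupies 2 bytes.
Bytes at offsets 2..3: 8D F3.
Little-endian: lowest address holds the least-significant byte.
Reassemble most-significant byte first: F3 8D → 0xF38D.

0xF38D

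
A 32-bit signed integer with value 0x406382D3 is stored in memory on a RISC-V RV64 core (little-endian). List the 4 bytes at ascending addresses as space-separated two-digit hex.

Split into bytes (most-significant first): 40 63 82 D3.
Little-endian stores the least-significant byte at the lowest address.
So at ascending addresses the bytes are D3 82 63 40.

D3 82 63 40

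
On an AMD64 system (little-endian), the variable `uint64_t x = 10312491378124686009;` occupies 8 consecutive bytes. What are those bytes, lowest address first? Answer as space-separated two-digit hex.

B9 82 66 3E 45 54 1D 8F

10312491378124686009 in hexadecimal, padded to 64 bits, is 0x8F1D54453E6682B9.
Split into bytes (most-significant first): 8F 1D 54 45 3E 66 82 B9.
In little-endian order the low byte comes first in memory.
So at ascending addresses the bytes are B9 82 66 3E 45 54 1D 8F.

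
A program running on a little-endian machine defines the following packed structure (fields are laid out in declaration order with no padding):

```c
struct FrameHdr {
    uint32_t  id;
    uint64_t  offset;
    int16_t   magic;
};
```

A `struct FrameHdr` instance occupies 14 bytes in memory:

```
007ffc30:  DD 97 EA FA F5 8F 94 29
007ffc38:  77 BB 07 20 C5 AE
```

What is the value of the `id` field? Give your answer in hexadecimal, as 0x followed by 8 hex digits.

0xFAEA97DD

`id` is the first field, at byte offset 0, occupying 4 bytes.
Bytes at offsets 0..3: DD 97 EA FA.
In little-endian order the low byte comes first in memory.
Reassemble most-significant byte first: FA EA 97 DD → 0xFAEA97DD.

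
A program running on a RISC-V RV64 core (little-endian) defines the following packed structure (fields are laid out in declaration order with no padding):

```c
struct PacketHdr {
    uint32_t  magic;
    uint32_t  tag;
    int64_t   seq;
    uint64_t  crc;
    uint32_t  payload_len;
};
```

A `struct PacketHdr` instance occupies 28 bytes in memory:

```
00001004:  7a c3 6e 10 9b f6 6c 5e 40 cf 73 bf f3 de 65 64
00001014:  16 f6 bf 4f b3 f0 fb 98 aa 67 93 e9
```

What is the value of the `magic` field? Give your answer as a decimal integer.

275694458

`magic` is the first field, at byte offset 0, occupying 4 bytes.
Bytes at offsets 0..3: 7A C3 6E 10.
Little-endian: lowest address holds the least-significant byte.
Reassemble most-significant byte first: 10 6E C3 7A → 0x106EC37A.
0x106EC37A = 275694458.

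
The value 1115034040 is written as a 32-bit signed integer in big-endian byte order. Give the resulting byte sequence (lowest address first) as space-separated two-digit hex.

1115034040 in hexadecimal, padded to 32 bits, is 0x427611B8.
Split into bytes (most-significant first): 42 76 11 B8.
Big-endian: lowest address holds the most-significant byte.
So the memory order matches the most-significant-first order: 42 76 11 B8.

42 76 11 B8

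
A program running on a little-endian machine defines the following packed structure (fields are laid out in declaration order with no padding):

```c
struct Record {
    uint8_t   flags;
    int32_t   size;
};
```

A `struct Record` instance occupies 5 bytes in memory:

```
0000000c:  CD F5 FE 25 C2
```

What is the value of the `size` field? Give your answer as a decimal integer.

-1037697291

`size` follows `flags` (1 byte), so it starts at byte offset 1 and occupies 4 bytes.
Bytes at offsets 1..4: F5 FE 25 C2.
Little-endian stores the least-significant byte at the lowest address.
Reassemble most-significant byte first: C2 25 FE F5 → 0xC225FEF5.
Top bit is set, so as a signed 32-bit value this is 0xC225FEF5 − 2^32 = -1037697291.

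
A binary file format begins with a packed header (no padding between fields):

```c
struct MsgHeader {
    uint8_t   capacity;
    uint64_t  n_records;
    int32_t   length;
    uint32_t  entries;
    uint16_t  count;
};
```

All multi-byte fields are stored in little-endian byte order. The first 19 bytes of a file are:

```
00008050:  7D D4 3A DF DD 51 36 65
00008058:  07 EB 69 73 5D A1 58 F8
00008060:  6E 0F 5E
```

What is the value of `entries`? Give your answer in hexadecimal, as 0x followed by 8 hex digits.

`entries` follows `capacity` (1 B), `n_records` (8 B), `length` (4 B), so it starts at offset 1 + 8 + 4 = 13 and occupies 4 bytes.
Bytes at offsets 13..16: A1 58 F8 6E.
In little-endian order the low byte comes first in memory.
Reassemble most-significant byte first: 6E F8 58 A1 → 0x6EF858A1.

0x6EF858A1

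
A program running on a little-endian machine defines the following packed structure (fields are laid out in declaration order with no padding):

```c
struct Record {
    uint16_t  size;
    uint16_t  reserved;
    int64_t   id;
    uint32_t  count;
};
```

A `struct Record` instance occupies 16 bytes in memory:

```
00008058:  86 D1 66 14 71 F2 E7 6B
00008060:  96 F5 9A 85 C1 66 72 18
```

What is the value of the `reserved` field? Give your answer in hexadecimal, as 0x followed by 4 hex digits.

`reserved` follows `size` (2 bytes), so it starts at byte offset 2 and occupies 2 bytes.
Bytes at offsets 2..3: 66 14.
In little-endian order the low byte comes first in memory.
Reassemble most-significant byte first: 14 66 → 0x1466.

0x1466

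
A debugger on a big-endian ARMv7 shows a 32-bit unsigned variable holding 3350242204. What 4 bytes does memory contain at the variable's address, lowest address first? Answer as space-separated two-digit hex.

3350242204 in hexadecimal, padded to 32 bits, is 0xC7B0A39C.
Split into bytes (most-significant first): C7 B0 A3 9C.
In big-endian order the high byte comes first in memory.
So the memory order matches the most-significant-first order: C7 B0 A3 9C.

C7 B0 A3 9C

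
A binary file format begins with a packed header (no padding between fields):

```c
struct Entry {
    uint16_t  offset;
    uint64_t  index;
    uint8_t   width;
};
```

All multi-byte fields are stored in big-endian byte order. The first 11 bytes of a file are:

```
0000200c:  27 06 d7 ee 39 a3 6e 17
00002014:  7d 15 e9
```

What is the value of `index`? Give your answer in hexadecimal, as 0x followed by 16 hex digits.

0xD7EE39A36E177D15

`index` follows `offset` (2 bytes), so it starts at byte offset 2 and occupies 8 bytes.
Bytes at offsets 2..9: D7 EE 39 A3 6E 17 7D 15.
Big-endian stores the most-significant byte at the lowest address.
The bytes are already most-significant first: 0xD7EE39A36E177D15.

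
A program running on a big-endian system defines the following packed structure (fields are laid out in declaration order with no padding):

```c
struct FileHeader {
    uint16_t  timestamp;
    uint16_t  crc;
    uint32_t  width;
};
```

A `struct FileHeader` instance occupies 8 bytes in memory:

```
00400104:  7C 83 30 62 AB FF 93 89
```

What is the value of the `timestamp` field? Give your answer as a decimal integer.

31875

`timestamp` is the first field, at byte offset 0, occupying 2 bytes.
Bytes at offsets 0..1: 7C 83.
Big-endian stores the most-significant byte at the lowest address.
The bytes are already most-significant first: 0x7C83.
0x7C83 = 31875.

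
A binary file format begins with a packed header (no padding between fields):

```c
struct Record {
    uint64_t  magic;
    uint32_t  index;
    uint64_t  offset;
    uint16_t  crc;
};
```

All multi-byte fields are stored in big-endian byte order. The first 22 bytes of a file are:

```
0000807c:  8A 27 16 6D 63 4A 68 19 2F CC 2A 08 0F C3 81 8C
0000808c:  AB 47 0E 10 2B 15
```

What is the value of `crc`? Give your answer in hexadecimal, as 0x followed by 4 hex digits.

`crc` follows `magic` (8 B), `index` (4 B), `offset` (8 B), so it starts at offset 8 + 4 + 8 = 20 and occupies 2 bytes.
Bytes at offsets 20..21: 2B 15.
In big-endian order the high byte comes first in memory.
The bytes are already most-significant first: 0x2B15.

0x2B15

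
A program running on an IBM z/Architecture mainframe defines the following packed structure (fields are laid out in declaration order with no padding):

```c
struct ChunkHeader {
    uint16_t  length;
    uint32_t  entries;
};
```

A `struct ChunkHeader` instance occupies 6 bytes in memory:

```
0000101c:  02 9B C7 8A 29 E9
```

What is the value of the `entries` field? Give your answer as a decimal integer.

3347720681

`entries` follows `length` (2 bytes), so it starts at byte offset 2 and occupies 4 bytes.
Bytes at offsets 2..5: C7 8A 29 E9.
In big-endian order the high byte comes first in memory.
The bytes are already most-significant first: 0xC78A29E9.
0xC78A29E9 = 3347720681.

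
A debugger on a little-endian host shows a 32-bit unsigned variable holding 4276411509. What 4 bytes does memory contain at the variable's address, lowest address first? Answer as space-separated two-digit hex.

75 DC E4 FE

4276411509 in hexadecimal, padded to 32 bits, is 0xFEE4DC75.
Split into bytes (most-significant first): FE E4 DC 75.
In little-endian order the low byte comes first in memory.
So at ascending addresses the bytes are 75 DC E4 FE.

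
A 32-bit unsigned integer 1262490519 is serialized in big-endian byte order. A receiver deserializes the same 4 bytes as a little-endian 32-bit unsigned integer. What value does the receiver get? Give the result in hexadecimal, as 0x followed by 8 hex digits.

0x9713404B

1262490519 in 32-bit hexadecimal is 0x4B401397.
Stored big-endian, the bytes at ascending addresses are 4B 40 13 97.
Read back as little-endian, the first byte is least significant, giving 0x9713404B.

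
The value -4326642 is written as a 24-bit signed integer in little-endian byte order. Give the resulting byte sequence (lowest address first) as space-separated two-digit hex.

0E FB BD

Two's complement of -4326642 in 24 bits: 4326642 = 0x4204F2; invert → 0xBDFB0D; add 1 → 0xBDFB0E.
Split into bytes (most-significant first): BD FB 0E.
In little-endian order the low byte comes first in memory.
So at ascending addresses the bytes are 0E FB BD.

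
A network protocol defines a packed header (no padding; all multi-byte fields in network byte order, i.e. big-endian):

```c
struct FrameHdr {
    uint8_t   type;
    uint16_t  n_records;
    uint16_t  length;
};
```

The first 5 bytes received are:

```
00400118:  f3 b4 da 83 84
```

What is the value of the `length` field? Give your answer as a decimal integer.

`length` follows `type` (1 B), `n_records` (2 B), so it starts at offset 1 + 2 = 3 and occupies 2 bytes.
Bytes at offsets 3..4: 83 84.
Big-endian stores the most-significant byte at the lowest address.
The bytes are already most-significant first: 0x8384.
0x8384 = 33668.

33668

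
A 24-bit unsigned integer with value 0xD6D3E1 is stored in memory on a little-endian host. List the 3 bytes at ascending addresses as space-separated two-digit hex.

Split into bytes (most-significant first): D6 D3 E1.
Little-endian: lowest address holds the least-significant byte.
So at ascending addresses the bytes are E1 D3 D6.

E1 D3 D6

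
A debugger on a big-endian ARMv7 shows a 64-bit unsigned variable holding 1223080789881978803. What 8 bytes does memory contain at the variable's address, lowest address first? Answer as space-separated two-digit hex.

10 F9 41 7F 8C 84 FF B3

1223080789881978803 in hexadecimal, padded to 64 bits, is 0x10F9417F8C84FFB3.
Split into bytes (most-significant first): 10 F9 41 7F 8C 84 FF B3.
Big-endian stores the most-significant byte at the lowest address.
So the memory order matches the most-significant-first order: 10 F9 41 7F 8C 84 FF B3.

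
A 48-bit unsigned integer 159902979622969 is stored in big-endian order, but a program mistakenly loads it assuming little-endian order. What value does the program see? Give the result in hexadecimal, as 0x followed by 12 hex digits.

159902979622969 in 48-bit hexadecimal is 0x916E504C8839.
Stored big-endian, the bytes at ascending addresses are 91 6E 50 4C 88 39.
Read back as little-endian, the first byte is least significant, giving 0x39884C506E91.

0x39884C506E91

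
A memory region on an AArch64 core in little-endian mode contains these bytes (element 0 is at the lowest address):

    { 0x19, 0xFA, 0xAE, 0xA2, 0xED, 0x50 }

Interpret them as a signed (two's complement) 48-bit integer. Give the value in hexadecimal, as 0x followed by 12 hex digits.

0x50EDA2AEFA19

In little-endian order the low byte comes first in memory.
Reassemble most-significant byte first: 50 ED A2 AE FA 19 → 0x50EDA2AEFA19.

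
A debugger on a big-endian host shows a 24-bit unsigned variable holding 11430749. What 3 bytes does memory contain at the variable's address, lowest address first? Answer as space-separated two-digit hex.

AE 6B 5D

11430749 in hexadecimal, padded to 24 bits, is 0xAE6B5D.
Split into bytes (most-significant first): AE 6B 5D.
In big-endian order the high byte comes first in memory.
So the memory order matches the most-significant-first order: AE 6B 5D.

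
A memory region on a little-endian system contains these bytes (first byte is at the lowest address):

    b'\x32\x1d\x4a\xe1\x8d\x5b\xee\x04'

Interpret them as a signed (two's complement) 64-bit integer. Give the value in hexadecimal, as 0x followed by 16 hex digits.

Little-endian stores the least-significant byte at the lowest address.
Reassemble most-significant byte first: 04 EE 5B 8D E1 4A 1D 32 → 0x04EE5B8DE14A1D32.

0x04EE5B8DE14A1D32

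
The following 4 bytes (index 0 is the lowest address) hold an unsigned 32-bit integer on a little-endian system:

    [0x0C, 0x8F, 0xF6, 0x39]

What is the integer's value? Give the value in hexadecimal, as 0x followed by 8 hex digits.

Little-endian: lowest address holds the least-significant byte.
Reassemble most-significant byte first: 39 F6 8F 0C → 0x39F68F0C.

0x39F68F0C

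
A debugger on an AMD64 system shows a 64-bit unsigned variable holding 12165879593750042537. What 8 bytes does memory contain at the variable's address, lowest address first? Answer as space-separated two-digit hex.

12165879593750042537 in hexadecimal, padded to 64 bits, is 0xA8D5E3086DA517A9.
Split into bytes (most-significant first): A8 D5 E3 08 6D A5 17 A9.
In little-endian order the low byte comes first in memory.
So at ascending addresses the bytes are A9 17 A5 6D 08 E3 D5 A8.

A9 17 A5 6D 08 E3 D5 A8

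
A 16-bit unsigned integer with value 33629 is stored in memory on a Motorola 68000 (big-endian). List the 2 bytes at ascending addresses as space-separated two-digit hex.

83 5D

33629 in hexadecimal, padded to 16 bits, is 0x835D.
Split into bytes (most-significant first): 83 5D.
In big-endian order the high byte comes first in memory.
So the memory order matches the most-significant-first order: 83 5D.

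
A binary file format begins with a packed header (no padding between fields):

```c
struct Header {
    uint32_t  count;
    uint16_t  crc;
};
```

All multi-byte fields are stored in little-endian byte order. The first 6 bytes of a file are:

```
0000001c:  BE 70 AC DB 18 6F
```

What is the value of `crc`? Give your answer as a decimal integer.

28440

`crc` follows `count` (4 bytes), so it starts at byte offset 4 and occupies 2 bytes.
Bytes at offsets 4..5: 18 6F.
Little-endian: lowest address holds the least-significant byte.
Reassemble most-significant byte first: 6F 18 → 0x6F18.
0x6F18 = 28440.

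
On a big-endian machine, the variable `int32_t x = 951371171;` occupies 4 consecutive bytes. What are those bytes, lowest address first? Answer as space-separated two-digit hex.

951371171 in hexadecimal, padded to 32 bits, is 0x38B4C5A3.
Split into bytes (most-significant first): 38 B4 C5 A3.
In big-endian order the high byte comes first in memory.
So the memory order matches the most-significant-first order: 38 B4 C5 A3.

38 B4 C5 A3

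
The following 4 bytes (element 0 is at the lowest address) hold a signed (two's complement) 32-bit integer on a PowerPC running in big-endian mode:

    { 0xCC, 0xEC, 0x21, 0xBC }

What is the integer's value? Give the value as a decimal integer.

In big-endian order the high byte comes first in memory.
The bytes are already most-significant first: 0xCCEC21BC.
Top bit is set, so as a signed 32-bit value this is 0xCCEC21BC − 2^32 = -856940100.

-856940100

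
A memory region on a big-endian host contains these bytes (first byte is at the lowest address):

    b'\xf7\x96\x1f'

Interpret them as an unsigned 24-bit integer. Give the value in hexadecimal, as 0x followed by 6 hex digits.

0xF7961F

Big-endian stores the most-significant byte at the lowest address.
The bytes are already most-significant first: 0xF7961F.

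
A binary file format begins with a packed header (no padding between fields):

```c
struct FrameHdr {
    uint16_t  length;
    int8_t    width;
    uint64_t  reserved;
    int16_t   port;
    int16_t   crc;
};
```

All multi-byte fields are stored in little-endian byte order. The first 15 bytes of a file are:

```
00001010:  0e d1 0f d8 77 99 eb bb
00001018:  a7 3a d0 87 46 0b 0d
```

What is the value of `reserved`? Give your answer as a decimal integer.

`reserved` follows `length` (2 B), `width` (1 B), so it starts at offset 2 + 1 = 3 and occupies 8 bytes.
Bytes at offsets 3..10: D8 77 99 EB BB A7 3A D0.
In little-endian order the low byte comes first in memory.
Reassemble most-significant byte first: D0 3A A7 BB EB 99 77 D8 → 0xD03AA7BBEB9977D8.
0xD03AA7BBEB9977D8 = 15004489534091655128.

15004489534091655128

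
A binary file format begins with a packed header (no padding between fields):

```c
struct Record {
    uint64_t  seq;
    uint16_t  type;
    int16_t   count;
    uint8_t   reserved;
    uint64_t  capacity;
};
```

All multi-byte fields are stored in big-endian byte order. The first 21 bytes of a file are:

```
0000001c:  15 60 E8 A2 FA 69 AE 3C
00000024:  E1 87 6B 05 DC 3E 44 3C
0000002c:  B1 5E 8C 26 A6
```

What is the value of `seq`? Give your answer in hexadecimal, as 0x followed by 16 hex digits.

`seq` is the first field, at byte offset 0, occupying 8 bytes.
Bytes at offsets 0..7: 15 60 E8 A2 FA 69 AE 3C.
Big-endian: lowest address holds the most-significant byte.
The bytes are already most-significant first: 0x1560E8A2FA69AE3C.

0x1560E8A2FA69AE3C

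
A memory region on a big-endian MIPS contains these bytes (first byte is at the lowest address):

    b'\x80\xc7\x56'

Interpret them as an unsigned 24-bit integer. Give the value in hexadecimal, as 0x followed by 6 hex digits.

Big-endian: lowest address holds the most-significant byte.
The bytes are already most-significant first: 0x80C756.

0x80C756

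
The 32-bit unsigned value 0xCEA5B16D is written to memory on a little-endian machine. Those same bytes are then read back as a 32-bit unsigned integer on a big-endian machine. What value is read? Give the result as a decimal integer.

Stored little-endian, the bytes at ascending addresses are 6D B1 A5 CE.
Read back as big-endian, the last byte is least significant, giving 0x6DB1A5CE.
0x6DB1A5CE = 1840358862.

1840358862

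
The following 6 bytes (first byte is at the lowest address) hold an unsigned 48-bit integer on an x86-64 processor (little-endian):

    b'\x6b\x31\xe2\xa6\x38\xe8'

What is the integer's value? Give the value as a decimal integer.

255330015654251

Little-endian stores the least-significant byte at the lowest address.
Reassemble most-significant byte first: E8 38 A6 E2 31 6B → 0xE838A6E2316B.
0xE838A6E2316B = 255330015654251.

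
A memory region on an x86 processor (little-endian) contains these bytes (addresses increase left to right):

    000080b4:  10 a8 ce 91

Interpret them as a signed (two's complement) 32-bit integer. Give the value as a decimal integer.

-1848727536

In little-endian order the low byte comes first in memory.
Reassemble most-significant byte first: 91 CE A8 10 → 0x91CEA810.
Top bit is set, so as a signed 32-bit value this is 0x91CEA810 − 2^32 = -1848727536.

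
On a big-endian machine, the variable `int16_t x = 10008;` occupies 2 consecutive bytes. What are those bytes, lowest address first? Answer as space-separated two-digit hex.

10008 in hexadecimal, padded to 16 bits, is 0x2718.
Split into bytes (most-significant first): 27 18.
In big-endian order the high byte comes first in memory.
So the memory order matches the most-significant-first order: 27 18.

27 18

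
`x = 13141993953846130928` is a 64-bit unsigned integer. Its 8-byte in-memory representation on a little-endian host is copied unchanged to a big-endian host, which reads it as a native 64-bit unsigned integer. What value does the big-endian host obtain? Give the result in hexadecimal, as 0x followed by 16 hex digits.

0xF078542BDFBD61B6

13141993953846130928 in 64-bit hexadecimal is 0xB661BDDF2B5478F0.
Stored little-endian, the bytes at ascending addresses are F0 78 54 2B DF BD 61 B6.
Read back as big-endian, the last byte is least significant, giving 0xF078542BDFBD61B6.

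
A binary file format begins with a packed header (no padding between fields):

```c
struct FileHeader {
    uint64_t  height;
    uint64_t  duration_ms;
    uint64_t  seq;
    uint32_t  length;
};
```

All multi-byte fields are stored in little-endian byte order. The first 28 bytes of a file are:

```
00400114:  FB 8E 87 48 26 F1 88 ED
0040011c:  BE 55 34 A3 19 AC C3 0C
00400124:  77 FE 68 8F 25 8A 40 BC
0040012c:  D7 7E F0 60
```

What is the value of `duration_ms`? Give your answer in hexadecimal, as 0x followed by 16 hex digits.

0x0CC3AC19A33455BE

`duration_ms` follows `height` (8 bytes), so it starts at byte offset 8 and occupies 8 bytes.
Bytes at offsets 8..15: BE 55 34 A3 19 AC C3 0C.
Little-endian: lowest address holds the least-significant byte.
Reassemble most-significant byte first: 0C C3 AC 19 A3 34 55 BE → 0x0CC3AC19A33455BE.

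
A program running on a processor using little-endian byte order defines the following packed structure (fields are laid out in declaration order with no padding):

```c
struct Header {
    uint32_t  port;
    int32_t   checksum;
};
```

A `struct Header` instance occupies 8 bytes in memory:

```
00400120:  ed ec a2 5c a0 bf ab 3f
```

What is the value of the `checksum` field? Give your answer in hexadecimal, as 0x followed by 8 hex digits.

`checksum` follows `port` (4 bytes), so it starts at byte offset 4 and occupies 4 bytes.
Bytes at offsets 4..7: A0 BF AB 3F.
In little-endian order the low byte comes first in memory.
Reassemble most-significant byte first: 3F AB BF A0 → 0x3FABBFA0.

0x3FABBFA0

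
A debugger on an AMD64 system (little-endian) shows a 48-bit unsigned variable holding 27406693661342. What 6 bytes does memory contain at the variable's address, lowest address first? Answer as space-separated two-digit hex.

9E 7A 3D 1E ED 18

27406693661342 in hexadecimal, padded to 48 bits, is 0x18ED1E3D7A9E.
Split into bytes (most-significant first): 18 ED 1E 3D 7A 9E.
Little-endian stores the least-significant byte at the lowest address.
So at ascending addresses the bytes are 9E 7A 3D 1E ED 18.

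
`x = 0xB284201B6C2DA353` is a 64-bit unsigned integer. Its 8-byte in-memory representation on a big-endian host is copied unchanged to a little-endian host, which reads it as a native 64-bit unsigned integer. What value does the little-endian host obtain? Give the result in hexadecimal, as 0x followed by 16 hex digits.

Stored big-endian, the bytes at ascending addresses are B2 84 20 1B 6C 2D A3 53.
Read back as little-endian, the first byte is least significant, giving 0x53A32D6C1B2084B2.

0x53A32D6C1B2084B2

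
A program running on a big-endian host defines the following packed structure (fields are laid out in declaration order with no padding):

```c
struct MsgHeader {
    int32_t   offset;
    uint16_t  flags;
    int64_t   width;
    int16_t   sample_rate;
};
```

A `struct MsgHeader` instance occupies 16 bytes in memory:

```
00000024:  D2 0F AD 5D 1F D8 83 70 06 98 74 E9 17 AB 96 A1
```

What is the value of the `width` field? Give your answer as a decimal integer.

-8975666805483169877

`width` follows `offset` (4 B), `flags` (2 B), so it starts at offset 4 + 2 = 6 and occupies 8 bytes.
Bytes at offsets 6..13: 83 70 06 98 74 E9 17 AB.
Big-endian: lowest address holds the most-significant byte.
The bytes are already most-significant first: 0x8370069874E917AB.
Top bit is set, so as a signed 64-bit value this is 0x8370069874E917AB − 2^64 = -8975666805483169877.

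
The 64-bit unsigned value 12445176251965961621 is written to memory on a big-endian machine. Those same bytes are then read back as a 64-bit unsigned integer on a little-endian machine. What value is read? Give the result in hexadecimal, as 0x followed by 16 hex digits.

0x95F58E21DD25B6AC

12445176251965961621 in 64-bit hexadecimal is 0xACB625DD218EF595.
Stored big-endian, the bytes at ascending addresses are AC B6 25 DD 21 8E F5 95.
Read back as little-endian, the first byte is least significant, giving 0x95F58E21DD25B6AC.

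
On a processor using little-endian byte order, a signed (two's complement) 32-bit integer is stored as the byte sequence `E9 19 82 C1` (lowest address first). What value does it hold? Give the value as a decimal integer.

-1048438295

Little-endian: lowest address holds the least-significant byte.
Reassemble most-significant byte first: C1 82 19 E9 → 0xC18219E9.
Top bit is set, so as a signed 32-bit value this is 0xC18219E9 − 2^32 = -1048438295.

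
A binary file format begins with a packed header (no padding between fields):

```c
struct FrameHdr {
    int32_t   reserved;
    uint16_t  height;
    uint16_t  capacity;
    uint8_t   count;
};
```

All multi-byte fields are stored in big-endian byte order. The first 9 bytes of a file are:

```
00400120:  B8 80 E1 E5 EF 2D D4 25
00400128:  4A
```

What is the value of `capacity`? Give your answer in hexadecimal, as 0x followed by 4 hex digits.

`capacity` follows `reserved` (4 B), `height` (2 B), so it starts at offset 4 + 2 = 6 and occupies 2 bytes.
Bytes at offsets 6..7: D4 25.
Big-endian: lowest address holds the most-significant byte.
The bytes are already most-significant first: 0xD425.

0xD425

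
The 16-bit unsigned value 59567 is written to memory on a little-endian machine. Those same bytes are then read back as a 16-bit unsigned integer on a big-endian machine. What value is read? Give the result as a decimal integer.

45032

59567 in 16-bit hexadecimal is 0xE8AF.
Stored little-endian, the bytes at ascending addresses are AF E8.
Read back as big-endian, the last byte is least significant, giving 0xAFE8.
0xAFE8 = 45032.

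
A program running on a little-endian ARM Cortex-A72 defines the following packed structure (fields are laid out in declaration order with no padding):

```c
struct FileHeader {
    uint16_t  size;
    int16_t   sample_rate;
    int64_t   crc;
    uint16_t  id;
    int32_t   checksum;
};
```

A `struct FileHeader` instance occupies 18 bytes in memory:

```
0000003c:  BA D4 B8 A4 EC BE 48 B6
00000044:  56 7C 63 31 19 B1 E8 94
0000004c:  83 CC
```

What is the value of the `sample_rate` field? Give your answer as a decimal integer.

-23368

`sample_rate` follows `size` (2 bytes), so it starts at byte offset 2 and occupies 2 bytes.
Bytes at offsets 2..3: B8 A4.
In little-endian order the low byte comes first in memory.
Reassemble most-significant byte first: A4 B8 → 0xA4B8.
Top bit is set, so as a signed 16-bit value this is 0xA4B8 − 2^16 = -23368.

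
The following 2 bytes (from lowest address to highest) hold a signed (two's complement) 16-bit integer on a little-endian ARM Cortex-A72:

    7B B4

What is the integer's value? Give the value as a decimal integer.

In little-endian order the low byte comes first in memory.
Reassemble most-significant byte first: B4 7B → 0xB47B.
Top bit is set, so as a signed 16-bit value this is 0xB47B − 2^16 = -19333.

-19333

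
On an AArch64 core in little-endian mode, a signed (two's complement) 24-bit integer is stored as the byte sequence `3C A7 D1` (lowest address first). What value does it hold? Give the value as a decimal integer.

-3037380

Little-endian stores the least-significant byte at the lowest address.
Reassemble most-significant byte first: D1 A7 3C → 0xD1A73C.
Top bit is set, so as a signed 24-bit value this is 0xD1A73C − 2^24 = -3037380.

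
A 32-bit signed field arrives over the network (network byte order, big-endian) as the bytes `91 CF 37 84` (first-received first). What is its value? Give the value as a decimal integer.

-1848690812

Big-endian stores the most-significant byte at the lowest address.
The bytes are already most-significant first: 0x91CF3784.
Top bit is set, so as a signed 32-bit value this is 0x91CF3784 − 2^32 = -1848690812.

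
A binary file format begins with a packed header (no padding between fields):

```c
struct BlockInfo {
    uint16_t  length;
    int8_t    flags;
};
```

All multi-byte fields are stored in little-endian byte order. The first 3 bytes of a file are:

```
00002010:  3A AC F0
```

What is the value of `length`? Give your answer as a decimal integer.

44090

`length` is the first field, at byte offset 0, occupying 2 bytes.
Bytes at offsets 0..1: 3A AC.
Little-endian: lowest address holds the least-significant byte.
Reassemble most-significant byte first: AC 3A → 0xAC3A.
0xAC3A = 44090.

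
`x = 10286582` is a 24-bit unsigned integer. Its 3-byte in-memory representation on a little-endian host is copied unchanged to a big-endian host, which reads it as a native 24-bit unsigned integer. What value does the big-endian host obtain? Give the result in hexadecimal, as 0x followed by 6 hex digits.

0xF6F59C

10286582 in 24-bit hexadecimal is 0x9CF5F6.
Stored little-endian, the bytes at ascending addresses are F6 F5 9C.
Read back as big-endian, the last byte is least significant, giving 0xF6F59C.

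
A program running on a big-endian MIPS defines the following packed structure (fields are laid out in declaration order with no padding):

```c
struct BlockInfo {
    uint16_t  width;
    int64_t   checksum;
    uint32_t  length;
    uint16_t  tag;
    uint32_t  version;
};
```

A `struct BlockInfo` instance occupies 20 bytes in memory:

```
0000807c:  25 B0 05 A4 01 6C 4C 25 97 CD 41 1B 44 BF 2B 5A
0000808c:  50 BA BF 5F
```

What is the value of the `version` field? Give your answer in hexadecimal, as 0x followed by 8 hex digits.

0x50BABF5F

`version` follows `width` (2 B), `checksum` (8 B), `length` (4 B), `tag` (2 B), so it starts at offset 2 + 8 + 4 + 2 = 16 and occupies 4 bytes.
Bytes at offsets 16..19: 50 BA BF 5F.
Big-endian stores the most-significant byte at the lowest address.
The bytes are already most-significant first: 0x50BABF5F.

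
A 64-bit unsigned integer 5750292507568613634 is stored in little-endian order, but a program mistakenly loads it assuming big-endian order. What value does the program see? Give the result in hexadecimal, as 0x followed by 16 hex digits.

0x02A937BC9124CD4F

5750292507568613634 in 64-bit hexadecimal is 0x4FCD2491BC37A902.
Stored little-endian, the bytes at ascending addresses are 02 A9 37 BC 91 24 CD 4F.
Read back as big-endian, the last byte is least significant, giving 0x02A937BC9124CD4F.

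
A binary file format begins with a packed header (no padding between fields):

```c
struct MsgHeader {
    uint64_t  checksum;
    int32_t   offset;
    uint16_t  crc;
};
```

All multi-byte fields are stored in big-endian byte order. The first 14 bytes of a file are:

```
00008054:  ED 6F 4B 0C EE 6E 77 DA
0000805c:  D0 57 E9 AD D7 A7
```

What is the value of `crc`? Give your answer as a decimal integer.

55207

`crc` follows `checksum` (8 B), `offset` (4 B), so it starts at offset 8 + 4 = 12 and occupies 2 bytes.
Bytes at offsets 12..13: D7 A7.
In big-endian order the high byte comes first in memory.
The bytes are already most-significant first: 0xD7A7.
0xD7A7 = 55207.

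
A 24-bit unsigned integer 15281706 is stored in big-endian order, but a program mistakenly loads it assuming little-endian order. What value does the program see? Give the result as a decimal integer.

15281706 in 24-bit hexadecimal is 0xE92E2A.
Stored big-endian, the bytes at ascending addresses are E9 2E 2A.
Read back as little-endian, the first byte is least significant, giving 0x2A2EE9.
0x2A2EE9 = 2764521.

2764521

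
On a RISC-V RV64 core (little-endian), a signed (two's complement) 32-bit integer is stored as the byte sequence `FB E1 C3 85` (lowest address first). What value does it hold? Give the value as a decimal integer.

Little-endian stores the least-significant byte at the lowest address.
Reassemble most-significant byte first: 85 C3 E1 FB → 0x85C3E1FB.
Top bit is set, so as a signed 32-bit value this is 0x85C3E1FB − 2^32 = -2050760197.

-2050760197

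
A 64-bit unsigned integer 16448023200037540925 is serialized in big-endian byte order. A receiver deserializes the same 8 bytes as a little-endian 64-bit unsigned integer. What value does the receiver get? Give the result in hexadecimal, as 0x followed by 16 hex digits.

16448023200037540925 in 64-bit hexadecimal is 0xE4431DF47F9F143D.
Stored big-endian, the bytes at ascending addresses are E4 43 1D F4 7F 9F 14 3D.
Read back as little-endian, the first byte is least significant, giving 0x3D149F7FF41D43E4.

0x3D149F7FF41D43E4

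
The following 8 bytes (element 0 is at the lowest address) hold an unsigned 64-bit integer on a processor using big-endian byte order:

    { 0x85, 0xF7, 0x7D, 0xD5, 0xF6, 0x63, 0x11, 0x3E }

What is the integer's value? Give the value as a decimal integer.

Big-endian stores the most-significant byte at the lowest address.
The bytes are already most-significant first: 0x85F77DD5F663113E.
0x85F77DD5F663113E = 9653322684207141182.

9653322684207141182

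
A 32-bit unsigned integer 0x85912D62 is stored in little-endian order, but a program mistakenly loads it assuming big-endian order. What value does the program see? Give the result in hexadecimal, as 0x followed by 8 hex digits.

Stored little-endian, the bytes at ascending addresses are 62 2D 91 85.
Read back as big-endian, the last byte is least significant, giving 0x622D9185.

0x622D9185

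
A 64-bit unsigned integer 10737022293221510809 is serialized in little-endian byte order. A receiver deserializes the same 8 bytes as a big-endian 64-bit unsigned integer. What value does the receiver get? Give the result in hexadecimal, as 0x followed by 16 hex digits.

0x990EEB74E3900195

10737022293221510809 in 64-bit hexadecimal is 0x950190E374EB0E99.
Stored little-endian, the bytes at ascending addresses are 99 0E EB 74 E3 90 01 95.
Read back as big-endian, the last byte is least significant, giving 0x990EEB74E3900195.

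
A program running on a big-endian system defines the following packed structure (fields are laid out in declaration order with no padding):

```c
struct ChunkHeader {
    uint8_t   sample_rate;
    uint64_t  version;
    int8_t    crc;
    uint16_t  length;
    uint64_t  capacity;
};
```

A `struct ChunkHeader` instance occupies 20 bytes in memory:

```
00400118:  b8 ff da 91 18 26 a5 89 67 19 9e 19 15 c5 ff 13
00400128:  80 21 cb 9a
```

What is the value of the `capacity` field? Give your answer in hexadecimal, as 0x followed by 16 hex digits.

`capacity` follows `sample_rate` (1 B), `version` (8 B), `crc` (1 B), `length` (2 B), so it starts at offset 1 + 8 + 1 + 2 = 12 and occupies 8 bytes.
Bytes at offsets 12..19: 15 C5 FF 13 80 21 CB 9A.
In big-endian order the high byte comes first in memory.
The bytes are already most-significant first: 0x15C5FF138021CB9A.

0x15C5FF138021CB9A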